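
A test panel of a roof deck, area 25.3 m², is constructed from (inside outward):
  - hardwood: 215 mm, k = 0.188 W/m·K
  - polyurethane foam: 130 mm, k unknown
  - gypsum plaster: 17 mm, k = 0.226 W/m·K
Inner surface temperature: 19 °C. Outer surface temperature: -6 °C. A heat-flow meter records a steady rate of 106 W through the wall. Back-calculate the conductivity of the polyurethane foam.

Treating each layer as a thermal resistance in series:
R_hardwood = L/(kA) = 0.215/(0.188×25.3) = 0.0452 K/W
R_gypsum plaster = L/(kA) = 0.017/(0.226×25.3) = 0.002973 K/W
Sum of known resistances R_other = 0.04818 K/W
Total R = ΔT/Q = 25/106 = 0.2358 K/W
R_polyurethane foam = R_total − R_other = 0.1877 K/W
k = L/(R·A) = 0.13/(0.1877×25.3)

k ≈ 0.0274 W/(m·K)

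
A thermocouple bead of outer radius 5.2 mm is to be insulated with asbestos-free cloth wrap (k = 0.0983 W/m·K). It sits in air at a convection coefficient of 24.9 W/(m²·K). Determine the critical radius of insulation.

For a sphere r_cr = 2k/h = 2×0.0983/24.9
r_cr = 7.9 mm; since the bare radius (5.2 mm) is below r_cr, adding a thin layer of insulation will *increase* heat loss.

r_cr ≈ 7.9 mm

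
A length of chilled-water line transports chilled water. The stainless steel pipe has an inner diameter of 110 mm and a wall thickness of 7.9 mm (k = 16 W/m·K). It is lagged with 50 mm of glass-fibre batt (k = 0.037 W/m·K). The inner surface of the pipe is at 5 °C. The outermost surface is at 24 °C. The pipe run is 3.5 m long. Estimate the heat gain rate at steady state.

Treating each annulus and film as a series resistance:
R_stainless steel pipe wall = ln(62.9/55)/(2π×16×3.5) = 3.814×10^-4 K/W
R_glass-fibre batt = ln(112.9/62.9)/(2π×0.037×3.5) = 0.7189 K/W
R_total = 0.7193 K/W
Q = ΔT/R_total = 19/0.7193

Q ≈ 26.4 W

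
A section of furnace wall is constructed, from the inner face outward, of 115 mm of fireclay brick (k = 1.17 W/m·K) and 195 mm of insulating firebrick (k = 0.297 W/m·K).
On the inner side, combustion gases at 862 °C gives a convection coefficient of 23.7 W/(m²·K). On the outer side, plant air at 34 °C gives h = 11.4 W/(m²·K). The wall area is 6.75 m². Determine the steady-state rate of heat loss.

Model the wall as resistances in series:
R_inner film = 1/(h_i·A) = 1/(23.7×6.75) = 0.006251 K/W
R_fireclay brick = L/(kA) = 0.115/(1.17×6.75) = 0.01456 K/W
R_insulating firebrick = L/(kA) = 0.195/(0.297×6.75) = 0.09727 K/W
R_outer film = 1/(h_o·A) = 1/(11.4×6.75) = 0.013 K/W
R_total = 0.1311 K/W
Q = ΔT / R_total = 828 / 0.1311

Q ≈ 6320 W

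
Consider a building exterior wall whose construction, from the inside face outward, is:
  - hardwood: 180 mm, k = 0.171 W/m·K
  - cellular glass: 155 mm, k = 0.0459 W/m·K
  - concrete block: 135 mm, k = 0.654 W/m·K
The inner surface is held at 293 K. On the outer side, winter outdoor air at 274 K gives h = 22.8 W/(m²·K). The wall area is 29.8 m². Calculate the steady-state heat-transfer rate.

Using the resistance-network approach (series):
R_hardwood = L/(kA) = 0.18/(0.171×29.8) = 0.03532 K/W
R_cellular glass = L/(kA) = 0.155/(0.0459×29.8) = 0.1133 K/W
R_concrete block = L/(kA) = 0.135/(0.654×29.8) = 0.006927 K/W
R_outer film = 1/(h_o·A) = 1/(22.8×29.8) = 0.001472 K/W
R_total = 0.157 K/W
Q = ΔT / R_total = 19 / 0.157

Q ≈ 121 W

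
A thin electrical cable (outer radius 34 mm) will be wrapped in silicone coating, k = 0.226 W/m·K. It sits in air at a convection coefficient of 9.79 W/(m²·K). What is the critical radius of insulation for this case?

r_cr ≈ 23.1 mm

For a cylinder r_cr = k/h = 0.226/9.79
r_cr = 23.1 mm; since the bare radius (34 mm) is above r_cr, any added insulation will reduce heat loss.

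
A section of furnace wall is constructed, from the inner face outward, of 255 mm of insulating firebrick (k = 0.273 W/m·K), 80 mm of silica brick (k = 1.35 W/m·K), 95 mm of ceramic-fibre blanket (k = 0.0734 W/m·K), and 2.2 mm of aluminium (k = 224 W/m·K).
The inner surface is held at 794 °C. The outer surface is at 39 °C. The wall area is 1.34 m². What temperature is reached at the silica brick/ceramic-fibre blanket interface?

T ≈ 466 °C

Series thermal resistances:
R_insulating firebrick = L/(kA) = 0.255/(0.273×1.34) = 0.6971 K/W
R_silica brick = L/(kA) = 0.08/(1.35×1.34) = 0.04422 K/W
R_ceramic-fibre blanket = L/(kA) = 0.095/(0.0734×1.34) = 0.9659 K/W
R_aluminium = L/(kA) = 0.0022/(224×1.34) = 7.329×10^-6 K/W
R_total = 1.707 K/W;  Q = ΔT/R_total = 755/1.707 = 442.3 W
T_interface = T_inner − Q·ΣR(inner→interface) = 794 − 442×0.7413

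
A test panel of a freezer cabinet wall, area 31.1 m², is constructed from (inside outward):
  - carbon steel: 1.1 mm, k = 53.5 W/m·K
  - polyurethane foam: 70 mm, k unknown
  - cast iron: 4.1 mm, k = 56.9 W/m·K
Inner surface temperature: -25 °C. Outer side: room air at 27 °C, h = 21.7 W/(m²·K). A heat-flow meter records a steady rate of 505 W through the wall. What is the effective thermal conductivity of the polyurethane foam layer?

Treating each layer as a thermal resistance in series:
R_carbon steel = L/(kA) = 0.0011/(53.5×31.1) = 6.611×10^-7 K/W
R_cast iron = L/(kA) = 0.0041/(56.9×31.1) = 2.317×10^-6 K/W
R_outer film = 1/(h_o·A) = 1/(21.7×31.1) = 0.001482 K/W
Sum of known resistances R_other = 0.001485 K/W
Total R = ΔT/Q = 52/505 = 0.103 K/W
R_polyurethane foam = R_total − R_other = 0.1015 K/W
k = L/(R·A) = 0.07/(0.1015×31.1)

k ≈ 0.0222 W/(m·K)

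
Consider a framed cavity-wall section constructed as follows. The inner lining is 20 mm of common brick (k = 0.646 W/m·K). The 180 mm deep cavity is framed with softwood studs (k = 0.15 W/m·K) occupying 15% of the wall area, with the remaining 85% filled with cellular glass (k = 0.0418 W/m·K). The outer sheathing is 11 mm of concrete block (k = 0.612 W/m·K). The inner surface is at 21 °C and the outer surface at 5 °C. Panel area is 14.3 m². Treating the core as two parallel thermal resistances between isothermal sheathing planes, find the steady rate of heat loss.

Q ≈ 72.6 W

Sheathing layers in series; stud and cavity paths in parallel between them.
R_inner = 0.02/(0.646×14.3) = 0.002165 K/W
R_stud  = 0.18/(0.15×0.15×14.3) = 0.5594 K/W
R_cav   = 0.18/(0.0418×0.85×14.3) = 0.3543 K/W
1/R_core = 1/R_stud + 1/R_cav → R_core = 0.2169 K/W
R_outer = 0.011/(0.612×14.3) = 0.001257 K/W
R_total = 0.2203 K/W
Q = ΔT/R_total = 16/0.2203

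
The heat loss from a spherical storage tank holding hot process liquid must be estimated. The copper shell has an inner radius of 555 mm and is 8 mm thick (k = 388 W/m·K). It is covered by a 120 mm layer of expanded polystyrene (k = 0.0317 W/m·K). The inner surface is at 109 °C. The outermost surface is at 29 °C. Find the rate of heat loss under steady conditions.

Each spherical layer contributes R = (1/r_i − 1/r_o)/(4πk):
R_copper shell = (1/0.555 − 1/0.563)/(4π×388) = 5.251×10^-6 K/W
R_expanded polystyrene = (1/0.563 − 1/0.683)/(4π×0.0317) = 0.7834 K/W
R_total = 0.7834 K/W
Q = ΔT/R_total = 80/0.7834

Q ≈ 102 W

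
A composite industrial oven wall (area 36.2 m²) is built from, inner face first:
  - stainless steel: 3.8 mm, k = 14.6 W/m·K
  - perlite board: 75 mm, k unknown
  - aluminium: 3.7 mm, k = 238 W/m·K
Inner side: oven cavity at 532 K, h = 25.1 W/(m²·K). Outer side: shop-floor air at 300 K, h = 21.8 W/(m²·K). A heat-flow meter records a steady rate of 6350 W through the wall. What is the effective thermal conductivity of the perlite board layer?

Thermal resistances in series:
R_inner film = 1/(h_i·A) = 1/(25.1×36.2) = 0.001101 K/W
R_stainless steel = L/(kA) = 0.0038/(14.6×36.2) = 7.19×10^-6 K/W
R_aluminium = L/(kA) = 0.0037/(238×36.2) = 4.295×10^-7 K/W
R_outer film = 1/(h_o·A) = 1/(21.8×36.2) = 0.001267 K/W
Sum of known resistances R_other = 0.002375 K/W
Total R = ΔT/Q = 232/6350 = 0.03654 K/W
R_perlite board = R_total − R_other = 0.03416 K/W
k = L/(R·A) = 0.075/(0.03416×36.2)

k ≈ 0.0607 W/(m·K)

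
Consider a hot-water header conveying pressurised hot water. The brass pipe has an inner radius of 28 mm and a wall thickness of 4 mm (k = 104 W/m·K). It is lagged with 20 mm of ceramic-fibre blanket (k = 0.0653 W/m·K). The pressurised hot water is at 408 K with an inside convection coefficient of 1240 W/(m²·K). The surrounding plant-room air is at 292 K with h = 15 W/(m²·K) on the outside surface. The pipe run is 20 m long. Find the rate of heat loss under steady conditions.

Q ≈ 1670 W

Per-layer cylindrical resistances, series-summed:
R_inner film = 1/(h_i·2πr₁L) = 1/(1240×2π×0.028×20) = 2.292×10^-4 K/W
R_brass pipe wall = ln(32/28)/(2π×104×20) = 1.022×10^-5 K/W
R_ceramic-fibre blanket = ln(52/32)/(2π×0.0653×20) = 0.05917 K/W
R_outer film = 1/(h_o·2πr_oL) = 1/(15×2π×0.052×20) = 0.0102 K/W
R_total = 0.06961 K/W
Q = ΔT/R_total = 116/0.06961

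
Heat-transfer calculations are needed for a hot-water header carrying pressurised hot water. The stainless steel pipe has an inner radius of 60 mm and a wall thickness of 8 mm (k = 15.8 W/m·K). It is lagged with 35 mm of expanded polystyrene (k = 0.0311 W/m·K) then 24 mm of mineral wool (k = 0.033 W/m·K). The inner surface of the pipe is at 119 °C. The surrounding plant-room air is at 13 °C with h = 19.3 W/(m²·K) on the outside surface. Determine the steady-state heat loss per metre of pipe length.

Per-layer cylindrical resistances, series-summed:
R_stainless steel pipe wall = ln(68/60)/(2π×15.8×1) = 0.001261 K/W
R_expanded polystyrene = ln(103/68)/(2π×0.0311×1) = 2.125 K/W
R_mineral wool = ln(127/103)/(2π×0.033×1) = 1.01 K/W
R_outer film = 1/(h_o·2πr_oL) = 1/(19.3×2π×0.127×1) = 0.06493 K/W
R_total = 3.201 K/W
Q = ΔT/R_total = 106/3.201

q′ ≈ 33.1 W/m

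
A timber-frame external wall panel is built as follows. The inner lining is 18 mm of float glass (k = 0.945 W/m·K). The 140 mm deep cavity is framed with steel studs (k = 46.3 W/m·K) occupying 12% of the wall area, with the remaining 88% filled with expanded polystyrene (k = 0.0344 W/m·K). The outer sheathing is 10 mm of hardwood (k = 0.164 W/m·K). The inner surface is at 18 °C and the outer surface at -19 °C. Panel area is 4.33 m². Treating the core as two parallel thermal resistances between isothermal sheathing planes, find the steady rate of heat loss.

Sheathing layers in series; stud and cavity paths in parallel between them.
R_inner = 0.018/(0.945×4.33) = 0.004399 K/W
R_stud  = 0.14/(46.3×0.12×4.33) = 0.005819 K/W
R_cav   = 0.14/(0.0344×0.88×4.33) = 1.068 K/W
1/R_core = 1/R_stud + 1/R_cav → R_core = 0.005788 K/W
R_outer = 0.01/(0.164×4.33) = 0.01408 K/W
R_total = 0.02427 K/W
Q = ΔT/R_total = 37/0.02427

Q ≈ 1520 W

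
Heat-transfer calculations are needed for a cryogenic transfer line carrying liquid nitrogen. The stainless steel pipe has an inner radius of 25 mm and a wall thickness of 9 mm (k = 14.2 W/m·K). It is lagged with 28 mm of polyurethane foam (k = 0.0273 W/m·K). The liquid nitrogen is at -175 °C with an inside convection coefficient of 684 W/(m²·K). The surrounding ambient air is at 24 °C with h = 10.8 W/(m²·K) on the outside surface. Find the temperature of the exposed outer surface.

T ≈ 11.4 °C

Per-layer cylindrical resistances, series-summed:
R_inner film = 1/(h_i·2πr₁L) = 1/(684×2π×0.025×1) = 0.009307 K/W
R_stainless steel pipe wall = ln(34/25)/(2π×14.2×1) = 0.003446 K/W
R_polyurethane foam = ln(62/34)/(2π×0.0273×1) = 3.502 K/W
R_outer film = 1/(h_o·2πr_oL) = 1/(10.8×2π×0.062×1) = 0.2377 K/W
R_total = 3.753 K/W
Q = ΔT/R_total = 199/3.753
Q = 53 W/m
T_interface = T_inner + Q·ΣR(inner→interface) = -175 + 53×3.515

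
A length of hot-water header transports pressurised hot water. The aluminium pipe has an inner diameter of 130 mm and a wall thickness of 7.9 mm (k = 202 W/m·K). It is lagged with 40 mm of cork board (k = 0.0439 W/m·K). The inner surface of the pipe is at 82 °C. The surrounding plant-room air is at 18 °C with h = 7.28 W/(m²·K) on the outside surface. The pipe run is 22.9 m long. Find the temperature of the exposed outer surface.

For a radial system each layer contributes R = ln(r_out/r_in)/(2πkL); films add R = 1/(hA).
R_aluminium pipe wall = ln(72.9/65)/(2π×202×22.9) = 3.946×10^-6 K/W
R_cork board = ln(112.9/72.9)/(2π×0.0439×22.9) = 0.06925 K/W
R_outer film = 1/(h_o·2πr_oL) = 1/(7.28×2π×0.1129×22.9) = 0.008456 K/W
R_total = 0.07771 K/W
Q = ΔT/R_total = 64/0.07771
Q = 824 W
T_interface = T_inner − Q·ΣR(inner→interface) = 82 − 824×0.06925

T ≈ 25 °C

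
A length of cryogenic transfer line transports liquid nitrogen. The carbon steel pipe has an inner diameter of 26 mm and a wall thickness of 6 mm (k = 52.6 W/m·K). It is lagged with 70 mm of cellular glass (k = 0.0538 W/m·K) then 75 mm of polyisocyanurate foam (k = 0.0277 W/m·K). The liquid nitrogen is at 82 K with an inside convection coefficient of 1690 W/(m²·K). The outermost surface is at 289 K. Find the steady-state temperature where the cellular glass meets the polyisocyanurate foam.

T ≈ 199 K

Cylindrical conduction, so R = ln(r₂/r₁)/(2πkL) per layer, in series:
R_inner film = 1/(h_i·2πr₁L) = 1/(1690×2π×0.013×1) = 0.007244 K/W
R_carbon steel pipe wall = ln(19/13)/(2π×52.6×1) = 0.001148 K/W
R_cellular glass = ln(89/19)/(2π×0.0538×1) = 4.568 K/W
R_polyisocyanurate foam = ln(164/89)/(2π×0.0277×1) = 3.512 K/W
R_total = 8.088 K/W
Q = ΔT/R_total = 207/8.088
Q = 25.6 W/m
T_interface = T_inner + Q·ΣR(inner→interface) = 82 + 25.6×4.577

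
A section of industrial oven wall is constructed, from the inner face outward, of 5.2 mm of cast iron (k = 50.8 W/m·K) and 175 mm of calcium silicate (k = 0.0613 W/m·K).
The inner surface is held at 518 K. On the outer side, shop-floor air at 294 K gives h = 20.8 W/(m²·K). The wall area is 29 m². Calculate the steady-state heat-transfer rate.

Series thermal resistances:
R_cast iron = L/(kA) = 0.0052/(50.8×29) = 3.53×10^-6 K/W
R_calcium silicate = L/(kA) = 0.175/(0.0613×29) = 0.09844 K/W
R_outer film = 1/(h_o·A) = 1/(20.8×29) = 0.001658 K/W
R_total = 0.1001 K/W
Q = ΔT / R_total = 224 / 0.1001

Q ≈ 2240 W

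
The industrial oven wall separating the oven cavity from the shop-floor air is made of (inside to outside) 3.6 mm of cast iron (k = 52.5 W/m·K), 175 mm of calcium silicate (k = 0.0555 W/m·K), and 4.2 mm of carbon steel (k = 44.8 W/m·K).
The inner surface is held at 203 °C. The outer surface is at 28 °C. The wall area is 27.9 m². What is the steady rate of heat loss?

Q ≈ 1550 W

Series thermal resistances:
R_cast iron = L/(kA) = 0.0036/(52.5×27.9) = 2.458×10^-6 K/W
R_calcium silicate = L/(kA) = 0.175/(0.0555×27.9) = 0.113 K/W
R_carbon steel = L/(kA) = 0.0042/(44.8×27.9) = 3.36×10^-6 K/W
R_total = 0.113 K/W
Q = ΔT / R_total = 175 / 0.113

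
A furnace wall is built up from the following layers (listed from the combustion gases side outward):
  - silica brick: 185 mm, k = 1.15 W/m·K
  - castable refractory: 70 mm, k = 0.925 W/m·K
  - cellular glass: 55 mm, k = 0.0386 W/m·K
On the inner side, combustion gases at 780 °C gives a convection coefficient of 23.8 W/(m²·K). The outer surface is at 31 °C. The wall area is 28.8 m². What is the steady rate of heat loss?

Q ≈ 12700 W

Thermal resistances in series:
R_inner film = 1/(h_i·A) = 1/(23.8×28.8) = 0.001459 K/W
R_silica brick = L/(kA) = 0.185/(1.15×28.8) = 0.005586 K/W
R_castable refractory = L/(kA) = 0.07/(0.925×28.8) = 0.002628 K/W
R_cellular glass = L/(kA) = 0.055/(0.0386×28.8) = 0.04947 K/W
R_total = 0.05915 K/W
Q = ΔT / R_total = 749 / 0.05915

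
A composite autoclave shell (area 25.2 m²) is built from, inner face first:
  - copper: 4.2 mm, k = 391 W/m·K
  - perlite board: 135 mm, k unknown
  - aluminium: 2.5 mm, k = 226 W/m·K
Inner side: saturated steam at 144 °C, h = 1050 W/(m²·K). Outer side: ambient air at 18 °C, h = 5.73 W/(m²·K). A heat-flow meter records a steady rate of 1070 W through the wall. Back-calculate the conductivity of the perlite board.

Treating each layer as a thermal resistance in series:
R_inner film = 1/(h_i·A) = 1/(1050×25.2) = 3.779×10^-5 K/W
R_copper = L/(kA) = 0.0042/(391×25.2) = 4.263×10^-7 K/W
R_aluminium = L/(kA) = 0.0025/(226×25.2) = 4.39×10^-7 K/W
R_outer film = 1/(h_o·A) = 1/(5.73×25.2) = 0.006925 K/W
Sum of known resistances R_other = 0.006964 K/W
Total R = ΔT/Q = 126/1070 = 0.1178 K/W
R_perlite board = R_total − R_other = 0.1108 K/W
k = L/(R·A) = 0.135/(0.1108×25.2)

k ≈ 0.0484 W/(m·K)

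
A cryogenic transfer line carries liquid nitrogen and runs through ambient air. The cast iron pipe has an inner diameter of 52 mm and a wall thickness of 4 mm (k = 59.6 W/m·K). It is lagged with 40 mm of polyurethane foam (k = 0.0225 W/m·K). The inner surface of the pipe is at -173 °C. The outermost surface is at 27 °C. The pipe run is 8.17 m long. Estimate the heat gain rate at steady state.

Q ≈ 273 W

Per-layer cylindrical resistances, series-summed:
R_cast iron pipe wall = ln(30/26)/(2π×59.6×8.17) = 4.677×10^-5 K/W
R_polyurethane foam = ln(70/30)/(2π×0.0225×8.17) = 0.7336 K/W
R_total = 0.7336 K/W
Q = ΔT/R_total = 200/0.7336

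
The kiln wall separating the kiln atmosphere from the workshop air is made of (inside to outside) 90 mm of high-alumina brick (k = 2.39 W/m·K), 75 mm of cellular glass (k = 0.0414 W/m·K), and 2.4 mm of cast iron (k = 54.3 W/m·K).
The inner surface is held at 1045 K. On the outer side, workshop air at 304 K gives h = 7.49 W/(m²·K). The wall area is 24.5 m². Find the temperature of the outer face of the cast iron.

Model the wall as resistances in series:
R_high-alumina brick = L/(kA) = 0.09/(2.39×24.5) = 0.001537 K/W
R_cellular glass = L/(kA) = 0.075/(0.0414×24.5) = 0.07394 K/W
R_cast iron = L/(kA) = 0.0024/(54.3×24.5) = 1.804×10^-6 K/W
R_outer film = 1/(h_o·A) = 1/(7.49×24.5) = 0.005449 K/W
R_total = 0.08093 K/W;  Q = ΔT/R_total = 741/0.08093 = 9156 W
T_interface = T_inner − Q·ΣR(inner→interface) = 1045 − 9160×0.07548

T ≈ 354 K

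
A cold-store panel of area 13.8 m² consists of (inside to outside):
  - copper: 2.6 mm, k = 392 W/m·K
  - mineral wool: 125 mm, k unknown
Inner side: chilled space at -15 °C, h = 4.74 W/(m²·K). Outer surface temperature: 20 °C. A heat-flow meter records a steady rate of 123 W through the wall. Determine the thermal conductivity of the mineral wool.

k ≈ 0.0336 W/(m·K)

Treating each layer as a thermal resistance in series:
R_inner film = 1/(h_i·A) = 1/(4.74×13.8) = 0.01529 K/W
R_copper = L/(kA) = 0.0026/(392×13.8) = 4.806×10^-7 K/W
Sum of known resistances R_other = 0.01529 K/W
Total R = ΔT/Q = 35/123 = 0.2846 K/W
R_mineral wool = R_total − R_other = 0.2693 K/W
k = L/(R·A) = 0.125/(0.2693×13.8)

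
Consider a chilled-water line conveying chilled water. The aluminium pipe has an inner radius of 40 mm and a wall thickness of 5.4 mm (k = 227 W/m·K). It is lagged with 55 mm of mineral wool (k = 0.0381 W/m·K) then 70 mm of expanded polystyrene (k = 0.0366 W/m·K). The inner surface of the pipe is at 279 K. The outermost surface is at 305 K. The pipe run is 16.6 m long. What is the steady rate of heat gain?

Q ≈ 76.9 W

Treating each annulus and film as a series resistance:
R_aluminium pipe wall = ln(45.4/40)/(2π×227×16.6) = 5.348×10^-6 K/W
R_mineral wool = ln(100.4/45.4)/(2π×0.0381×16.6) = 0.1997 K/W
R_expanded polystyrene = ln(170.4/100.4)/(2π×0.0366×16.6) = 0.1386 K/W
R_total = 0.3383 K/W
Q = ΔT/R_total = 26/0.3383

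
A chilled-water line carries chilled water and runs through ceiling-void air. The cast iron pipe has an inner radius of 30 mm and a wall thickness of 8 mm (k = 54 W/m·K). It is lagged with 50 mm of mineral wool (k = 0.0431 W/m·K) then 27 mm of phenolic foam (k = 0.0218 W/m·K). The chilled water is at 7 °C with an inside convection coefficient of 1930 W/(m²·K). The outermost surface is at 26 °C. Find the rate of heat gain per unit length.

For a radial system each layer contributes R = ln(r_out/r_in)/(2πkL); films add R = 1/(hA).
R_inner film = 1/(h_i·2πr₁L) = 1/(1930×2π×0.03×1) = 0.002749 K/W
R_cast iron pipe wall = ln(38/30)/(2π×54×1) = 6.967×10^-4 K/W
R_mineral wool = ln(88/38)/(2π×0.0431×1) = 3.101 K/W
R_phenolic foam = ln(115/88)/(2π×0.0218×1) = 1.954 K/W
R_total = 5.058 K/W
Q = ΔT/R_total = 19/5.058

q′ ≈ 3.76 W/m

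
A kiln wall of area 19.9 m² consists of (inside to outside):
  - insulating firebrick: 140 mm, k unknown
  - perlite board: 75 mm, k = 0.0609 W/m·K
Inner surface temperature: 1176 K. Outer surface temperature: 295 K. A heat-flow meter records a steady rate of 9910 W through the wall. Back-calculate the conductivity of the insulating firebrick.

Using the resistance-network approach (series):
R_perlite board = L/(kA) = 0.075/(0.0609×19.9) = 0.06189 K/W
Sum of known resistances R_other = 0.06189 K/W
Total R = ΔT/Q = 881/9910 = 0.0889 K/W
R_insulating firebrick = R_total − R_other = 0.02701 K/W
k = L/(R·A) = 0.14/(0.02701×19.9)

k ≈ 0.26 W/(m·K)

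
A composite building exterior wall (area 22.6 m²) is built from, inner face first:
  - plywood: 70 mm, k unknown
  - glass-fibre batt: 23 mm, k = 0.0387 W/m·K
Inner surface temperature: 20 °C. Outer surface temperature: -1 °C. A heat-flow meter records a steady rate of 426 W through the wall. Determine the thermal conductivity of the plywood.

k ≈ 0.135 W/(m·K)

Model the wall as resistances in series:
R_glass-fibre batt = L/(kA) = 0.023/(0.0387×22.6) = 0.0263 K/W
Sum of known resistances R_other = 0.0263 K/W
Total R = ΔT/Q = 21/426 = 0.0493 K/W
R_plywood = R_total − R_other = 0.023 K/W
k = L/(R·A) = 0.07/(0.023×22.6)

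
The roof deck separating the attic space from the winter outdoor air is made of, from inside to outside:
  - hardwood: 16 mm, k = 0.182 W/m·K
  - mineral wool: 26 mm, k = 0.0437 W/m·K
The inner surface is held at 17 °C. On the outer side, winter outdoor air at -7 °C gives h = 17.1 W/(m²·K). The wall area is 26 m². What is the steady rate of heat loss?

Treating each layer as a thermal resistance in series:
R_hardwood = L/(kA) = 0.016/(0.182×26) = 0.003381 K/W
R_mineral wool = L/(kA) = 0.026/(0.0437×26) = 0.02288 K/W
R_outer film = 1/(h_o·A) = 1/(17.1×26) = 0.002249 K/W
R_total = 0.02851 K/W
Q = ΔT / R_total = 24 / 0.02851

Q ≈ 842 W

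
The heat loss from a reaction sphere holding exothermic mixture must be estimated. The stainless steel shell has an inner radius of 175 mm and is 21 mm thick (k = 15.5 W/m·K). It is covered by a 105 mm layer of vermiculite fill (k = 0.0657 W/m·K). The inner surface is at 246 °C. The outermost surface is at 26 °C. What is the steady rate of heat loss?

Each spherical layer contributes R = (1/r_i − 1/r_o)/(4πk):
R_stainless steel shell = (1/0.175 − 1/0.196)/(4π×15.5) = 0.003143 K/W
R_vermiculite fill = (1/0.196 − 1/0.301)/(4π×0.0657) = 2.156 K/W
R_total = 2.159 K/W
Q = ΔT/R_total = 220/2.159

Q ≈ 102 W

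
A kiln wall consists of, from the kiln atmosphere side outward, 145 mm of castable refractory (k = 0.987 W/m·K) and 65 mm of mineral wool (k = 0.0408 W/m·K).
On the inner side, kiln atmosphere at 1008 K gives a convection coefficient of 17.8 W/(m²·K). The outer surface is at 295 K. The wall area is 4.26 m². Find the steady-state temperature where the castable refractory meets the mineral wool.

T ≈ 927 K

Treating each layer as a thermal resistance in series:
R_inner film = 1/(h_i·A) = 1/(17.8×4.26) = 0.01319 K/W
R_castable refractory = L/(kA) = 0.145/(0.987×4.26) = 0.03449 K/W
R_mineral wool = L/(kA) = 0.065/(0.0408×4.26) = 0.374 K/W
R_total = 0.4216 K/W;  Q = ΔT/R_total = 713/0.4216 = 1691 W
T_interface = T_inner − Q·ΣR(inner→interface) = 1008 − 1690×0.04767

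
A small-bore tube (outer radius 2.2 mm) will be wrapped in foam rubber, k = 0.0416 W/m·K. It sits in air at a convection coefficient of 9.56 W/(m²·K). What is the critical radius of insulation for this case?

For a cylinder r_cr = k/h = 0.0416/9.56
r_cr = 4.35 mm; since the bare radius (2.2 mm) is below r_cr, adding a thin layer of insulation will *increase* heat loss.

r_cr ≈ 4.35 mm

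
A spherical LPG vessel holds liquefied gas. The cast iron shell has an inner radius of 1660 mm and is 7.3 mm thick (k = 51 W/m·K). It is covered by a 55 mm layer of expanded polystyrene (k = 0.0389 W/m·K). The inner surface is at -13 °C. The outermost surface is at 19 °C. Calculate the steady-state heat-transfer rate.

Q ≈ 817 W

For a spherical shell R = (1/r₁ − 1/r₂)/(4πk); film R = 1/(h·4πr²). In series:
R_cast iron shell = (1/1.66 − 1/1.6673)/(4π×51) = 4.115×10^-6 K/W
R_expanded polystyrene = (1/1.6673 − 1/1.7223)/(4π×0.0389) = 0.03918 K/W
R_total = 0.03919 K/W
Q = ΔT/R_total = 32/0.03919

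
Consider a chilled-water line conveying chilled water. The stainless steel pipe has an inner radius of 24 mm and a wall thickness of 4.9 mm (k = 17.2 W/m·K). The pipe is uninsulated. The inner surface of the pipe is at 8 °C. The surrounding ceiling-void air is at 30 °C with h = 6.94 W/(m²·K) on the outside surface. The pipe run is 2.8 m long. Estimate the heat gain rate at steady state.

Per-layer cylindrical resistances, series-summed:
R_stainless steel pipe wall = ln(28.9/24)/(2π×17.2×2.8) = 6.14×10^-4 K/W
R_outer film = 1/(h_o·2πr_oL) = 1/(6.94×2π×0.0289×2.8) = 0.2834 K/W
R_total = 0.284 K/W
Q = ΔT/R_total = 22/0.284

Q ≈ 77.5 W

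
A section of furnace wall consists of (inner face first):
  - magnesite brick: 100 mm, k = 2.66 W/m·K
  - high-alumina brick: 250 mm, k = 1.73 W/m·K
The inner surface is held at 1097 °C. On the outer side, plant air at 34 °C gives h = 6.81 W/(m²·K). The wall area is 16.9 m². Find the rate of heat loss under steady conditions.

Q ≈ 54600 W

Thermal resistances in series:
R_magnesite brick = L/(kA) = 0.1/(2.66×16.9) = 0.002224 K/W
R_high-alumina brick = L/(kA) = 0.25/(1.73×16.9) = 0.008551 K/W
R_outer film = 1/(h_o·A) = 1/(6.81×16.9) = 0.008689 K/W
R_total = 0.01946 K/W
Q = ΔT / R_total = 1063 / 0.01946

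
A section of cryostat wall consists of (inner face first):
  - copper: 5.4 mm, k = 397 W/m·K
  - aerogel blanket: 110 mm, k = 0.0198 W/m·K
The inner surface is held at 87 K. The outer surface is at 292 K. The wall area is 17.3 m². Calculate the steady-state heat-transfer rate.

Q ≈ 638 W

Using the resistance-network approach (series):
R_copper = L/(kA) = 0.0054/(397×17.3) = 7.862×10^-7 K/W
R_aerogel blanket = L/(kA) = 0.11/(0.0198×17.3) = 0.3211 K/W
R_total = 0.3211 K/W
Q = ΔT / R_total = 205 / 0.3211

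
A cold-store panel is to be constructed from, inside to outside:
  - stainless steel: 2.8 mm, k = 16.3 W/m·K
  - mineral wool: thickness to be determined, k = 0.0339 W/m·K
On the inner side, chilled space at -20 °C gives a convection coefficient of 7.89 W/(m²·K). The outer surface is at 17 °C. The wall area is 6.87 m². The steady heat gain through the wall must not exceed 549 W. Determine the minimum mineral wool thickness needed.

L ≈ 11.4 mm

Series thermal resistances:
R_inner film = 1/(h_i·A) = 1/(7.89×6.87) = 0.01845 K/W
R_stainless steel = L/(kA) = 0.0028/(16.3×6.87) = 2.5×10^-5 K/W
Sum of the known resistances R_other = 0.01847 K/W
Required total resistance R_tot = ΔT/Q_allow = 37/549 = 0.0674 K/W
R_mineral wool = R_tot − R_other = 0.04892 K/W
L = R·k·A = 0.04892×0.0339×6.87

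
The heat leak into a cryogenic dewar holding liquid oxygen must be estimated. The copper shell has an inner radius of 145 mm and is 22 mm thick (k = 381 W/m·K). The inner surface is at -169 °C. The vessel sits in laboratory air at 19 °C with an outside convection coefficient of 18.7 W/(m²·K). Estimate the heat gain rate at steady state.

Each spherical layer contributes R = (1/r_i − 1/r_o)/(4πk):
R_copper shell = (1/0.145 − 1/0.167)/(4π×381) = 1.898×10^-4 K/W
R_outer film = 1/(h·4πr_o²) = 1/(18.7×4π×0.167²) = 0.1526 K/W
R_total = 0.1528 K/W
Q = ΔT/R_total = 188/0.1528

Q ≈ 1230 W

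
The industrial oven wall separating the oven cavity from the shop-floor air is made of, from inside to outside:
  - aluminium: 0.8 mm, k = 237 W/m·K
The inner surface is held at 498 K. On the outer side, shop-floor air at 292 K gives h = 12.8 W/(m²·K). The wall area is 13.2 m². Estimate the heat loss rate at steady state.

Q ≈ 34800 W

Treating each layer as a thermal resistance in series:
R_aluminium = L/(kA) = 0.0008/(237×13.2) = 2.557×10^-7 K/W
R_outer film = 1/(h_o·A) = 1/(12.8×13.2) = 0.005919 K/W
R_total = 0.005919 K/W
Q = ΔT / R_total = 206 / 0.005919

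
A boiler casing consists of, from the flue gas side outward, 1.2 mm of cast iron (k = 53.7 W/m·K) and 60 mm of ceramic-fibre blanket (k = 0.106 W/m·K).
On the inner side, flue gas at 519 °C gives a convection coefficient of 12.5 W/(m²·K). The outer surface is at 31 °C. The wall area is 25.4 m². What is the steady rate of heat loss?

Q ≈ 19200 W

Series thermal resistances:
R_inner film = 1/(h_i·A) = 1/(12.5×25.4) = 0.00315 K/W
R_cast iron = L/(kA) = 0.0012/(53.7×25.4) = 8.798×10^-7 K/W
R_ceramic-fibre blanket = L/(kA) = 0.06/(0.106×25.4) = 0.02228 K/W
R_total = 0.02544 K/W
Q = ΔT / R_total = 488 / 0.02544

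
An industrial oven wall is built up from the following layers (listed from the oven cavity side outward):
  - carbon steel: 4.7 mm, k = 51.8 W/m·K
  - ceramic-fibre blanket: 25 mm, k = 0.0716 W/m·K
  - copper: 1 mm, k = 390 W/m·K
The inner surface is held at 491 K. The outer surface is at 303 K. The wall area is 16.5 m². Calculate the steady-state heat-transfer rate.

Q ≈ 8880 W

Treating each layer as a thermal resistance in series:
R_carbon steel = L/(kA) = 0.0047/(51.8×16.5) = 5.499×10^-6 K/W
R_ceramic-fibre blanket = L/(kA) = 0.025/(0.0716×16.5) = 0.02116 K/W
R_copper = L/(kA) = 0.001/(390×16.5) = 1.554×10^-7 K/W
R_total = 0.02117 K/W
Q = ΔT / R_total = 188 / 0.02117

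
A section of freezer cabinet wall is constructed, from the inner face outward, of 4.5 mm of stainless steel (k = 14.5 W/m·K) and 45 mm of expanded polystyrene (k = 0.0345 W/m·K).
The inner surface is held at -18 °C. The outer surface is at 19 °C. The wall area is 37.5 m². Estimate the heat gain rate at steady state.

Series thermal resistances:
R_stainless steel = L/(kA) = 0.0045/(14.5×37.5) = 8.276×10^-6 K/W
R_expanded polystyrene = L/(kA) = 0.045/(0.0345×37.5) = 0.03478 K/W
R_total = 0.03479 K/W
Q = ΔT / R_total = 37 / 0.03479

Q ≈ 1060 W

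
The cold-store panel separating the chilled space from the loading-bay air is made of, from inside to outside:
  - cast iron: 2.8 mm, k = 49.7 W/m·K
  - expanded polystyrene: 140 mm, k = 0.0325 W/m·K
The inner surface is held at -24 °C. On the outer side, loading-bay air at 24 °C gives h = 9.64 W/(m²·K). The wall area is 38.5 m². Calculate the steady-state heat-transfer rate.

Q ≈ 419 W

Series thermal resistances:
R_cast iron = L/(kA) = 0.0028/(49.7×38.5) = 1.463×10^-6 K/W
R_expanded polystyrene = L/(kA) = 0.14/(0.0325×38.5) = 0.1119 K/W
R_outer film = 1/(h_o·A) = 1/(9.64×38.5) = 0.002694 K/W
R_total = 0.1146 K/W
Q = ΔT / R_total = 48 / 0.1146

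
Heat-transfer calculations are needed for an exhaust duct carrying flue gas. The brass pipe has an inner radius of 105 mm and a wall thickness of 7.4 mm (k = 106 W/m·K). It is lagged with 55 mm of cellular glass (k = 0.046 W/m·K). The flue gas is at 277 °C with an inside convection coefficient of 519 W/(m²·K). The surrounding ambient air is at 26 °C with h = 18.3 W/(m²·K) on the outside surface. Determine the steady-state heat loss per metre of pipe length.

q′ ≈ 175 W/m

Cylindrical conduction, so R = ln(r₂/r₁)/(2πkL) per layer, in series:
R_inner film = 1/(h_i·2πr₁L) = 1/(519×2π×0.105×1) = 0.002921 K/W
R_brass pipe wall = ln(112.4/105)/(2π×106×1) = 1.023×10^-4 K/W
R_cellular glass = ln(167.4/112.4)/(2π×0.046×1) = 1.378 K/W
R_outer film = 1/(h_o·2πr_oL) = 1/(18.3×2π×0.1674×1) = 0.05195 K/W
R_total = 1.433 K/W
Q = ΔT/R_total = 251/1.433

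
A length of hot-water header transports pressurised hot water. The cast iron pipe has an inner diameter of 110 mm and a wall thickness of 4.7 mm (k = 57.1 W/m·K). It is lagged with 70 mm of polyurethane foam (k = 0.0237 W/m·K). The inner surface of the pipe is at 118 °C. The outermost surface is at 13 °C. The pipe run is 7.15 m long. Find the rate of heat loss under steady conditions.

Q ≈ 144 W

Cylindrical conduction, so R = ln(r₂/r₁)/(2πkL) per layer, in series:
R_cast iron pipe wall = ln(59.7/55)/(2π×57.1×7.15) = 3.197×10^-5 K/W
R_polyurethane foam = ln(129.7/59.7)/(2π×0.0237×7.15) = 0.7287 K/W
R_total = 0.7288 K/W
Q = ΔT/R_total = 105/0.7288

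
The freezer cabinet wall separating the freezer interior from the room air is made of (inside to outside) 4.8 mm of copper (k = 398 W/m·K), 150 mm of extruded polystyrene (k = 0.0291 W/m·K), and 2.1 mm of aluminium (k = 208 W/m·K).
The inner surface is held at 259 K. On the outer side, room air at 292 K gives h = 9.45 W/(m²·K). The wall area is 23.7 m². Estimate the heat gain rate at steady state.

Thermal resistances in series:
R_copper = L/(kA) = 0.0048/(398×23.7) = 5.089×10^-7 K/W
R_extruded polystyrene = L/(kA) = 0.15/(0.0291×23.7) = 0.2175 K/W
R_aluminium = L/(kA) = 0.0021/(208×23.7) = 4.26×10^-7 K/W
R_outer film = 1/(h_o·A) = 1/(9.45×23.7) = 0.004465 K/W
R_total = 0.222 K/W
Q = ΔT / R_total = 33 / 0.222

Q ≈ 149 W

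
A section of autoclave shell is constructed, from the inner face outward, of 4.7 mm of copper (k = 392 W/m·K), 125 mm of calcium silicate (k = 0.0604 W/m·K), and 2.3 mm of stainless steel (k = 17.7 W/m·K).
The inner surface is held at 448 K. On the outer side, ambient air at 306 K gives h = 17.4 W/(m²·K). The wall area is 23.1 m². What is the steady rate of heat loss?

Q ≈ 1540 W

Thermal resistances in series:
R_copper = L/(kA) = 0.0047/(392×23.1) = 5.19×10^-7 K/W
R_calcium silicate = L/(kA) = 0.125/(0.0604×23.1) = 0.08959 K/W
R_stainless steel = L/(kA) = 0.0023/(17.7×23.1) = 5.625×10^-6 K/W
R_outer film = 1/(h_o·A) = 1/(17.4×23.1) = 0.002488 K/W
R_total = 0.09208 K/W
Q = ΔT / R_total = 142 / 0.09208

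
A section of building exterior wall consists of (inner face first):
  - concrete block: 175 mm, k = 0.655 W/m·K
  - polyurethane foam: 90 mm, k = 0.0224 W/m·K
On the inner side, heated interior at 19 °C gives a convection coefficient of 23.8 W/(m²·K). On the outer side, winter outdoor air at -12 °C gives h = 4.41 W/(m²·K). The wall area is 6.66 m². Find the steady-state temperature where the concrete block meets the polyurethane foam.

Thermal resistances in series:
R_inner film = 1/(h_i·A) = 1/(23.8×6.66) = 0.006309 K/W
R_concrete block = L/(kA) = 0.175/(0.655×6.66) = 0.04012 K/W
R_polyurethane foam = L/(kA) = 0.09/(0.0224×6.66) = 0.6033 K/W
R_outer film = 1/(h_o·A) = 1/(4.41×6.66) = 0.03405 K/W
R_total = 0.6838 K/W;  Q = ΔT/R_total = 31/0.6838 = 45.34 W
T_interface = T_inner − Q·ΣR(inner→interface) = 19 − 45.3×0.04643

T ≈ 16.9 °C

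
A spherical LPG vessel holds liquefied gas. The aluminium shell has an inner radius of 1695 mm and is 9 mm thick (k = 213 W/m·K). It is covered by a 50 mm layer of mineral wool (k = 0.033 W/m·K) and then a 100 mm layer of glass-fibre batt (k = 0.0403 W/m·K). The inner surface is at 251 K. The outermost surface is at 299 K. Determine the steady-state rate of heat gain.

Each spherical layer contributes R = (1/r_i − 1/r_o)/(4πk):
R_aluminium shell = (1/1.695 − 1/1.704)/(4π×213) = 1.164×10^-6 K/W
R_mineral wool = (1/1.704 − 1/1.754)/(4π×0.033) = 0.04034 K/W
R_glass-fibre batt = (1/1.754 − 1/1.854)/(4π×0.0403) = 0.06072 K/W
R_total = 0.1011 K/W
Q = ΔT/R_total = 48/0.1011

Q ≈ 475 W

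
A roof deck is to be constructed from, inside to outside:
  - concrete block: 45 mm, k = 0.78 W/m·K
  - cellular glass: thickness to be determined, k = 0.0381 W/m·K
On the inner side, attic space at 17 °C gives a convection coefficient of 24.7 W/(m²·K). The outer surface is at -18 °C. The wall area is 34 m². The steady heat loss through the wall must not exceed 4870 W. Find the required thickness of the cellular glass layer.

Series thermal resistances:
R_inner film = 1/(h_i·A) = 1/(24.7×34) = 0.001191 K/W
R_concrete block = L/(kA) = 0.045/(0.78×34) = 0.001697 K/W
Sum of the known resistances R_other = 0.002888 K/W
Required total resistance R_tot = ΔT/Q_allow = 35/4870 = 0.007187 K/W
R_cellular glass = R_tot − R_other = 0.004299 K/W
L = R·k·A = 0.004299×0.0381×34

L ≈ 5.57 mm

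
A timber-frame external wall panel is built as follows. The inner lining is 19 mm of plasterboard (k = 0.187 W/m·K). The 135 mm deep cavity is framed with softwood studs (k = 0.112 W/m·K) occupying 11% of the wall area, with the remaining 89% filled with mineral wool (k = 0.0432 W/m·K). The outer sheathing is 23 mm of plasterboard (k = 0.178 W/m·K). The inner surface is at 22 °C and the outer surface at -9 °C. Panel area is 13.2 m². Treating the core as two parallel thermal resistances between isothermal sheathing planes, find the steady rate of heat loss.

Sheathing layers in series; stud and cavity paths in parallel between them.
R_inner = 0.019/(0.187×13.2) = 0.007697 K/W
R_stud  = 0.135/(0.112×0.11×13.2) = 0.8301 K/W
R_cav   = 0.135/(0.0432×0.89×13.2) = 0.266 K/W
1/R_core = 1/R_stud + 1/R_cav → R_core = 0.2015 K/W
R_outer = 0.023/(0.178×13.2) = 0.009789 K/W
R_total = 0.2189 K/W
Q = ΔT/R_total = 31/0.2189

Q ≈ 142 W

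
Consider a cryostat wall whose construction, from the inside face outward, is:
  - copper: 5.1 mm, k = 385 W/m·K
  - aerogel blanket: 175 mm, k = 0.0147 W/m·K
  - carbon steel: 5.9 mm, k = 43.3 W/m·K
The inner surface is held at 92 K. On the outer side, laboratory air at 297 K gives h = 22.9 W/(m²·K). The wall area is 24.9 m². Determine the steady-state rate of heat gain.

Q ≈ 427 W

Treating each layer as a thermal resistance in series:
R_copper = L/(kA) = 0.0051/(385×24.9) = 5.32×10^-7 K/W
R_aerogel blanket = L/(kA) = 0.175/(0.0147×24.9) = 0.4781 K/W
R_carbon steel = L/(kA) = 0.0059/(43.3×24.9) = 5.472×10^-6 K/W
R_outer film = 1/(h_o·A) = 1/(22.9×24.9) = 0.001754 K/W
R_total = 0.4799 K/W
Q = ΔT / R_total = 205 / 0.4799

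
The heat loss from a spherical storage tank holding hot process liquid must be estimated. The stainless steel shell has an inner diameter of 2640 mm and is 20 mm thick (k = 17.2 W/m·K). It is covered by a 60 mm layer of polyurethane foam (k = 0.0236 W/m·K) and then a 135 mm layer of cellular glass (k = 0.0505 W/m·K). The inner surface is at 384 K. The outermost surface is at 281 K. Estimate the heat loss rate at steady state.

Q ≈ 498 W

For a spherical shell R = (1/r₁ − 1/r₂)/(4πk); film R = 1/(h·4πr²). In series:
R_stainless steel shell = (1/1.32 − 1/1.34)/(4π×17.2) = 5.231×10^-5 K/W
R_polyurethane foam = (1/1.34 − 1/1.4)/(4π×0.0236) = 0.1078 K/W
R_cellular glass = (1/1.4 − 1/1.535)/(4π×0.0505) = 0.09899 K/W
R_total = 0.2069 K/W
Q = ΔT/R_total = 103/0.2069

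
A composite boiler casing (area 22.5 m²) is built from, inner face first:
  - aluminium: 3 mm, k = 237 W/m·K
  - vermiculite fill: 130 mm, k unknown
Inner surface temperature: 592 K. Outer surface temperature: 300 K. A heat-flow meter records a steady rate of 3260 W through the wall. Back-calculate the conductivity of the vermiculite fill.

k ≈ 0.0645 W/(m·K)

Model the wall as resistances in series:
R_aluminium = L/(kA) = 0.003/(237×22.5) = 5.626×10^-7 K/W
Sum of known resistances R_other = 5.626×10^-7 K/W
Total R = ΔT/Q = 292/3260 = 0.08957 K/W
R_vermiculite fill = R_total − R_other = 0.08957 K/W
k = L/(R·A) = 0.13/(0.08957×22.5)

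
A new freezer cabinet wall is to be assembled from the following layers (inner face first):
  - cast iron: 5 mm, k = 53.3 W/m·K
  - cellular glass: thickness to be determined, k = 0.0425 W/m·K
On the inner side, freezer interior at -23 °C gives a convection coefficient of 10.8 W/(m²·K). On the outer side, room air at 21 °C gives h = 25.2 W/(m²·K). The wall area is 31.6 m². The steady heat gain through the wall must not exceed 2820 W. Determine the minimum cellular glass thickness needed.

Model the wall as resistances in series:
R_inner film = 1/(h_i·A) = 1/(10.8×31.6) = 0.00293 K/W
R_cast iron = L/(kA) = 0.005/(53.3×31.6) = 2.969×10^-6 K/W
R_outer film = 1/(h_o·A) = 1/(25.2×31.6) = 0.001256 K/W
Sum of the known resistances R_other = 0.004189 K/W
Required total resistance R_tot = ΔT/Q_allow = 44/2820 = 0.0156 K/W
R_cellular glass = R_tot − R_other = 0.01141 K/W
L = R·k·A = 0.01141×0.0425×31.6

L ≈ 15.3 mm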